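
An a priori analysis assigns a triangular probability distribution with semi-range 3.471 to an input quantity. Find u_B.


u_B = half_width / sqrt(6)
u_B = 3.471 / 2.4494897
u_B = 1.4170

1.4170


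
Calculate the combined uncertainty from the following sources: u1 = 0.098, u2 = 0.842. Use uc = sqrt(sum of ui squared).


uc = sqrt(0.098^2 + 0.842^2)
uc = sqrt(0.718568)
uc = 0.8477

0.8477


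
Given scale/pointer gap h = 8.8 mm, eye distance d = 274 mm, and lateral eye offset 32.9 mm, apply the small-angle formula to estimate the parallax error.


error = h * offset / d
= 8.8 * 32.9 / 274
= 1.0566

1.0566


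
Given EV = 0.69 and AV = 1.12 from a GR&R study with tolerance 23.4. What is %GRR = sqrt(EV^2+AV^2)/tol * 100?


GRR = sqrt(EV^2 + AV^2) = sqrt(0.69^2 + 1.12^2) = 1.3154847
%GRR = GRR / tol * 100 = 1.3154847 / 23.4 * 100
%GRR = 5.6217

5.6217


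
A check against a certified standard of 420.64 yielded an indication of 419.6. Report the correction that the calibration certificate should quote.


Correction = standard - reading
= 420.64 - 419.6
= 1.0400

1.0400


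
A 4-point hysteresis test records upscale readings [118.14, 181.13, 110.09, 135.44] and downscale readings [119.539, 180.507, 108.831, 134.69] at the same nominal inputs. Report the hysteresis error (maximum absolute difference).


|118.14 - 119.539| = 1.3990
|181.13 - 180.507| = 0.6230
|110.09 - 108.831| = 1.2590
|135.44 - 134.69| = 0.7500
hysteresis = max(diffs) = 1.3990

1.3990


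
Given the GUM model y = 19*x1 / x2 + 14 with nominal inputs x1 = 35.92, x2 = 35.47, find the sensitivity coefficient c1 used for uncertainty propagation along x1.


y = 19*x1 / x2 + 14
dy/dx1 = 19/x2
Evaluate at x2 = 35.47: c1 = 19 / 35.47
c1 = 0.5357

0.5357


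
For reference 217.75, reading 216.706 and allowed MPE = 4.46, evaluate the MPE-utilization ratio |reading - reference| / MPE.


e = indication - reference = 216.706 - 217.75 = -1.0440
|e| = 1.0440
ratio = |e| / MPE = 1.0440 / 4.46
ratio = 0.2341

0.2341


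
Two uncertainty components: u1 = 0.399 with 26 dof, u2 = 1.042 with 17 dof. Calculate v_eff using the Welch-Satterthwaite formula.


uc = sqrt(u1^2 + u2^2) = sqrt(0.399^2 + 1.042^2) = 1.11578
v_eff = uc^4 / (u1^4/v1 + u2^4/v2)
= 1.11578^4 / (0.399^4/26 + 1.042^4/17)
= 1.5499379 / 0.070320892
v_eff = 22.0409

22.0409


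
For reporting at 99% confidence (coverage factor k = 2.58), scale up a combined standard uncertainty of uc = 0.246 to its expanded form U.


U = k * uc
U = 2.58 * 0.246
U = 0.6347

0.6347


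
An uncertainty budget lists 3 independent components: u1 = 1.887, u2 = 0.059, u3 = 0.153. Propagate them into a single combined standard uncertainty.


uc = sqrt(1.887^2 + 0.059^2 + 0.153^2)
uc = sqrt(3.587659)
uc = 1.8941

1.8941


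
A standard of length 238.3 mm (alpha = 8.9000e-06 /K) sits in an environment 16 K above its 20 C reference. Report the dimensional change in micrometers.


dL = L * alpha * dT
= 238.3 * 8.9000e-06 * 16
= 0.0339339 mm
dL_um = 0.0339339 * 1000 = 33.9339 um

33.9339


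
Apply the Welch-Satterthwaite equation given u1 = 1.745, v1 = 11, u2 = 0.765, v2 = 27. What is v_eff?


uc = sqrt(u1^2 + u2^2) = sqrt(1.745^2 + 0.765^2) = 1.9053215
v_eff = uc^4 / (u1^4/v1 + u2^4/v2)
= 1.9053215^4 / (1.745^4/11 + 0.765^4/27)
= 13.178715 / 0.85560996
v_eff = 15.4027

15.4027


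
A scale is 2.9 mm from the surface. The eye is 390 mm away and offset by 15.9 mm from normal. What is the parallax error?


error = h * offset / d
= 2.9 * 15.9 / 390
= 0.1182

0.1182


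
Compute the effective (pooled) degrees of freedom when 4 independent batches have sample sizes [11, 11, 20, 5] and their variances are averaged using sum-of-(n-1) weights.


nu = sum_i (n_i - 1)
nu = ((11 - 1) + (11 - 1) + (20 - 1) + (5 - 1))
nu = 10 + 10 + 19 + 4
nu = 43

43


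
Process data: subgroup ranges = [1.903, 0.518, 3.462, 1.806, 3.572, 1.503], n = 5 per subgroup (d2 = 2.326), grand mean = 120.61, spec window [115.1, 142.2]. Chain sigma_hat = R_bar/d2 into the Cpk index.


R_bar = (1.903 + 0.518 + 3.462 + 1.806 + 3.572 + 1.503) / 6 = 2.1273333
sigma = R_bar / d2 = 2.1273333 / 2.326 = 0.91458869
Cp = (USL - LSL)/(6*sigma) = (142.2 - 115.1)/(6*0.91458869) = 4.9385
Cpu = (142.2 - 120.61)/(3*0.91458869) = 7.8687
Cpl = (120.61 - 115.1)/(3*0.91458869) = 2.0082
Cpk = min(Cpu, Cpl) = 2.0082

2.0082


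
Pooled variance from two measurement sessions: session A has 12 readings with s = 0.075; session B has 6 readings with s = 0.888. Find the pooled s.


s_p = sqrt(((n1-1)*s1^2 + (n2-1)*s2^2) / (n1+n2-2))
numerator = (12-1)*0.075^2 + (6-1)*0.888^2 = 0.061875 + 3.94272 = 4.004595
denominator = 12 + 6 - 2 = 16
s_p^2 = 4.004595 / 16 = 0.25028719
s_p = sqrt(0.25028719) = 0.5003

0.5003


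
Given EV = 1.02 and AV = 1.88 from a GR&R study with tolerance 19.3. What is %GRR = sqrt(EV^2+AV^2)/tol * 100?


GRR = sqrt(EV^2 + AV^2) = sqrt(1.02^2 + 1.88^2) = 2.1388782
%GRR = GRR / tol * 100 = 2.1388782 / 19.3 * 100
%GRR = 11.0823

11.0823


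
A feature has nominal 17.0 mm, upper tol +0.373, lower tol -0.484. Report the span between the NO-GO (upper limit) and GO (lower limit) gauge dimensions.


GO = nominal - lower_tol (smallest hole = maximum material condition)
GO = 17.0 - 0.484 = 16.516
NO-GO = nominal + upper_tol (largest hole = least material condition)
NO-GO = 17.0 + 0.373 = 17.373
spread = NO-GO - GO = 17.373 - 16.516 = 0.8570

0.8570


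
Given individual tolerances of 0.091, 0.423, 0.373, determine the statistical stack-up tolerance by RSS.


RSS = sqrt(0.091^2 + 0.423^2 + 0.373^2)
= sqrt(0.326339)
= 0.5713

0.5713


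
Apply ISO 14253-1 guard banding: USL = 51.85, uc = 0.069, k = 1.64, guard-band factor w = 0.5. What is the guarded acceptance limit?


U = k * uc = 1.64 * 0.069 = 0.11316
guard band g = w * U = 0.5 * 0.11316 = 0.05658
AL = USL - g = 51.85 - 0.05658
AL = 51.7934

51.7934


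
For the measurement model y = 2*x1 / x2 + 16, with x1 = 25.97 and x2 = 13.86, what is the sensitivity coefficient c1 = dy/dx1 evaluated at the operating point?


y = 2*x1 / x2 + 16
dy/dx1 = 2/x2
Evaluate at x2 = 13.86: c1 = 2 / 13.86
c1 = 0.1443

0.1443


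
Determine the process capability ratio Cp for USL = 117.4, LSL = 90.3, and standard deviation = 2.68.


Cp = (USL - LSL) / (6 * sigma)
= (117.4 - 90.3) / (6 * 2.68)
= 27.1000 / 16.0800
= 1.6853

1.6853


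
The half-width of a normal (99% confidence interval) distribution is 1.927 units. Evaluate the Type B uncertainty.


u_B = half_width / 2.576
u_B = 1.927 / 2.576
u_B = 0.7481

0.7481


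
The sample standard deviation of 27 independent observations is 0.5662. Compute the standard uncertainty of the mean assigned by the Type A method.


u_A = s / sqrt(n)
u_A = 0.5662 / sqrt(27)
u_A = 0.5662 / 5.1961524
u_A = 0.1090

0.1090


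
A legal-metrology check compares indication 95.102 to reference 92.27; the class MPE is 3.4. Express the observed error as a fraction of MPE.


e = indication - reference = 95.102 - 92.27 = 2.8320
|e| = 2.8320
ratio = |e| / MPE = 2.8320 / 3.4
ratio = 0.8329

0.8329


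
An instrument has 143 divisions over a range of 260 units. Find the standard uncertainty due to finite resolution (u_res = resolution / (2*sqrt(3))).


resolution = range / divisions
resolution = 260 / 143 = 1.8181818
u_res = resolution / (2*sqrt(3))
u_res = 1.8181818 / 3.4641016
u_res = 0.5249

0.5249


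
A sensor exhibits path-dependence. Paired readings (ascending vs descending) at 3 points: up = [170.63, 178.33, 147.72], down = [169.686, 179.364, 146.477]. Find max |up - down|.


|170.63 - 169.686| = 0.9440
|178.33 - 179.364| = 1.0340
|147.72 - 146.477| = 1.2430
hysteresis = max(diffs) = 1.2430

1.2430


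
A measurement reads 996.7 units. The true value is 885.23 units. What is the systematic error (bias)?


Systematic error = measured - true
= 996.7 - 885.23
= 111.4700

111.4700


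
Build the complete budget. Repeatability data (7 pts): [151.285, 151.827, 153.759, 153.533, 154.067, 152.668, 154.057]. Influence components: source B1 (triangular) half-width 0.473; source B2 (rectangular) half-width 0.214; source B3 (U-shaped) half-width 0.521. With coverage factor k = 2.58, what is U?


mean = (151.285 + 151.827 + 153.759 + 153.533 + 154.067 + 152.668 + 154.057) / 7 = 153.028
s = sqrt(sum((x - mean)^2)/(n-1)) = 1.1208477
u_A = s / sqrt(n) = 1.1208477 / sqrt(7) = 0.42364061
u_B1 = 0.473 / sqrt(6) = 0.19310144
u_B2 = 0.214 / sqrt(3) = 0.12355296
u_B3 = 0.521 / sqrt(2) = 0.36840263
uc = sqrt(0.42364061^2 + 0.19310144^2 + 0.12355296^2 + 0.36840263^2) = 0.60642012
U = k * uc = 2.58 * 0.60642012
U = 1.5646

1.5646


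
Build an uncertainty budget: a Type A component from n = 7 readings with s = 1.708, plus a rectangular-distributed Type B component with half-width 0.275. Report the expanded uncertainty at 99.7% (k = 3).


u_A = s / sqrt(n) = 1.708 / sqrt(7) = 0.64556332
u_B = half_width / sqrt(3) = 0.275 / sqrt(3) = 0.15877132
uc = sqrt(u_A^2 + u_B^2) = sqrt(0.64556332^2 + 0.15877132^2) = 0.66480097
U = k * uc = 3 * 0.66480097
U = 1.9944

1.9944


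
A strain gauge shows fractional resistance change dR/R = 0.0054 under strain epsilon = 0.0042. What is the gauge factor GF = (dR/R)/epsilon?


GF = (dR/R) / epsilon
= 0.0054 / 0.0042
= 1.2857

1.2857


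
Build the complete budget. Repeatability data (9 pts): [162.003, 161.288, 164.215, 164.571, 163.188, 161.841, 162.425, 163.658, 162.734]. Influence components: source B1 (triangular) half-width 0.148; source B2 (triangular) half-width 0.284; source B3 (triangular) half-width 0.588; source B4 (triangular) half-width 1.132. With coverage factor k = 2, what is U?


mean = (162.003 + 161.288 + 164.215 + 164.571 + 163.188 + 161.841 + 162.425 + 163.658 + 162.734) / 9 = 162.8803333
s = sqrt(sum((x - mean)^2)/(n-1)) = 1.1154208
u_A = s / sqrt(n) = 1.1154208 / sqrt(9) = 0.37180693
u_B1 = 0.148 / sqrt(6) = 0.060420747
u_B2 = 0.284 / sqrt(6) = 0.11594251
u_B3 = 0.588 / sqrt(6) = 0.24004999
u_B4 = 1.132 / sqrt(6) = 0.46213706
uc = sqrt(0.37180693^2 + 0.060420747^2 + 0.11594251^2 + 0.24004999^2 + 0.46213706^2) = 0.65309141
U = k * uc = 2 * 0.65309141
U = 1.3062

1.3062


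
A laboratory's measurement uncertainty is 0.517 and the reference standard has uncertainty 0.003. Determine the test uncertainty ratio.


TUR = u_lab / u_ref
= 0.517 / 0.003
= 172.3333

172.3333


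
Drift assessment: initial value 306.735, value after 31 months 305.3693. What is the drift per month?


rate = (v2 - v1) / months
= (305.3693 - 306.735) / 31
= -1.3657 / 31
= -0.0441

-0.0441


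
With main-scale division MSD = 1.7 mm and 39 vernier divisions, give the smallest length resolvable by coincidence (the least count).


LC = MSD / n_div
= 1.7 / 39
= 0.0436

0.0436


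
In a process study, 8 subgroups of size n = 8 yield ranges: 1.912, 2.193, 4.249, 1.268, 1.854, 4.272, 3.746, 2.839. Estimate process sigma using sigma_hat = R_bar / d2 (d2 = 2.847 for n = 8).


R_bar = (1.912 + 2.193 + 4.249 + 1.268 + 1.854 + 4.272 + 3.746 + 2.839) / 8
R_bar = 22.333 / 8 = 2.791625
sigma_hat = R_bar / d2 = 2.791625 / 2.847 = 0.9805

0.9805


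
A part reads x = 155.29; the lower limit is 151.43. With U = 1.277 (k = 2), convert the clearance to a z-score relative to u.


u = U / k = 1.277 / 2 = 0.6385
margin = |LSL - x| = |151.43 - 155.29| = 3.86
z = margin / u = 3.86 / 0.6385
z = 6.0454

6.0454


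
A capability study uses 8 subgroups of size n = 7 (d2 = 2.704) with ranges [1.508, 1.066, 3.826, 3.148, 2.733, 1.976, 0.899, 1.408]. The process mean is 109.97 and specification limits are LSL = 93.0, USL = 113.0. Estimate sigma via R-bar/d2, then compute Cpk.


R_bar = (1.508 + 1.066 + 3.826 + 3.148 + 2.733 + 1.976 + 0.899 + 1.408) / 8 = 2.0705
sigma = R_bar / d2 = 2.0705 / 2.704 = 0.76571746
Cp = (USL - LSL)/(6*sigma) = (113.0 - 93.0)/(6*0.76571746) = 4.3532
Cpu = (113.0 - 109.97)/(3*0.76571746) = 1.3190
Cpl = (109.97 - 93.0)/(3*0.76571746) = 7.3874
Cpk = min(Cpu, Cpl) = 1.3190

1.3190


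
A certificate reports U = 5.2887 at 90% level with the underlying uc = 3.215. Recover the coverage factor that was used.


k = U / uc
k = 5.2887 / 3.215
k = 1.645

1.645


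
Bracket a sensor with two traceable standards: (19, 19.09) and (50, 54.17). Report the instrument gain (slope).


slope = (y2 - y1) / (x2 - x1)
= (54.17 - 19.09) / (50 - 19)
= 35.0800 / 31
= 1.1316

1.1316


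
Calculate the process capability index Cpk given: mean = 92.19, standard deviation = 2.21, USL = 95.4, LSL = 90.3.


Cpu = (USL - mean) / (3*sigma) = (95.4 - 92.19) / (3*2.21) = 0.4842
Cpl = (mean - LSL) / (3*sigma) = (92.19 - 90.3) / (3*2.21) = 0.2851
Cpk = min(Cpu, Cpl) = 0.2851

0.2851


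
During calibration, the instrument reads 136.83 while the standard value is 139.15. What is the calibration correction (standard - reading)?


Correction = standard - reading
= 139.15 - 136.83
= 2.3200

2.3200


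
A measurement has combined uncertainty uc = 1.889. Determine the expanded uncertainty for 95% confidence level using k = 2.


U = k * uc
U = 2 * 1.889
U = 3.7780

3.7780


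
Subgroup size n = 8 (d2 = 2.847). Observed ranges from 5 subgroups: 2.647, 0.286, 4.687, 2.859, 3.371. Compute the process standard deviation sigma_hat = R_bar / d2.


R_bar = (2.647 + 0.286 + 4.687 + 2.859 + 3.371) / 5
R_bar = 13.85 / 5 = 2.77
sigma_hat = R_bar / d2 = 2.77 / 2.847 = 0.9730

0.9730


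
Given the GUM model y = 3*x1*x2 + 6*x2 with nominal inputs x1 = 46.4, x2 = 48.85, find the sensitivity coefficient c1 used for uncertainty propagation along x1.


y = 3*x1*x2 + 6*x2
dy/dx1 = 3*x2
Evaluate at x2 = 48.85: c1 = 3 * 48.85
c1 = 146.5500

146.5500


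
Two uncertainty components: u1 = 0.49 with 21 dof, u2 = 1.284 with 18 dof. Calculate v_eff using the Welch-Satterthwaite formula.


uc = sqrt(u1^2 + u2^2) = sqrt(0.49^2 + 1.284^2) = 1.3743202
v_eff = uc^4 / (u1^4/v1 + u2^4/v2)
= 1.3743202^4 / (0.49^4/21 + 1.284^4/18)
= 3.5673993 / 0.15374884
v_eff = 23.2028

23.2028


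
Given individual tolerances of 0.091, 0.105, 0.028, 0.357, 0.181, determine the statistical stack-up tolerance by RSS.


RSS = sqrt(0.091^2 + 0.105^2 + 0.028^2 + 0.357^2 + 0.181^2)
= sqrt(0.1803)
= 0.4246

0.4246


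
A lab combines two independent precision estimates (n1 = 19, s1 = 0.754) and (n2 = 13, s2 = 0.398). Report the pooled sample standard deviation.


s_p = sqrt(((n1-1)*s1^2 + (n2-1)*s2^2) / (n1+n2-2))
numerator = (19-1)*0.754^2 + (13-1)*0.398^2 = 10.233288 + 1.900848 = 12.134136
denominator = 19 + 13 - 2 = 30
s_p^2 = 12.134136 / 30 = 0.4044712
s_p = sqrt(0.4044712) = 0.6360

0.6360


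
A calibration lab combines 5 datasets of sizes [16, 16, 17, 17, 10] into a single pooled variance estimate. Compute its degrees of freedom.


nu = sum_i (n_i - 1)
nu = ((16 - 1) + (16 - 1) + (17 - 1) + (17 - 1) + (10 - 1))
nu = 15 + 15 + 16 + 16 + 9
nu = 71

71


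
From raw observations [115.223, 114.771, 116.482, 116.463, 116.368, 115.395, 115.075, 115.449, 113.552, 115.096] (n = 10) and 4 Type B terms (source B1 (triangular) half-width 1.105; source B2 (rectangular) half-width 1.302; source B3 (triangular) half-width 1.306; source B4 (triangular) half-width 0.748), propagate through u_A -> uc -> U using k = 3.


mean = (115.223 + 114.771 + 116.482 + 116.463 + 116.368 + 115.395 + 115.075 + 115.449 + 113.552 + 115.096) / 10 = 115.3874
s = sqrt(sum((x - mean)^2)/(n-1)) = 0.89930037
u_A = s / sqrt(n) = 0.89930037 / sqrt(10) = 0.28438375
u_B1 = 1.105 / sqrt(6) = 0.45111436
u_B2 = 1.302 / sqrt(3) = 0.75171005
u_B3 = 1.306 / sqrt(6) = 0.53317227
u_B4 = 0.748 / sqrt(6) = 0.30536972
uc = sqrt(0.28438375^2 + 0.45111436^2 + 0.75171005^2 + 0.53317227^2 + 0.30536972^2) = 1.1076866
U = k * uc = 3 * 1.1076866
U = 3.3231

3.3231


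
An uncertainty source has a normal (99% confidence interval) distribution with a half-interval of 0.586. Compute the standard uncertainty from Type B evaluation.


u_B = half_width / 2.576
u_B = 0.586 / 2.576
u_B = 0.2275

0.2275


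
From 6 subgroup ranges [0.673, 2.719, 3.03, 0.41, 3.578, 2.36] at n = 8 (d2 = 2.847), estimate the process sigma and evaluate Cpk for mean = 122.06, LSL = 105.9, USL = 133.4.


R_bar = (0.673 + 2.719 + 3.03 + 0.41 + 3.578 + 2.36) / 6 = 2.1283333
sigma = R_bar / d2 = 2.1283333 / 2.847 = 0.74757053
Cp = (USL - LSL)/(6*sigma) = (133.4 - 105.9)/(6*0.74757053) = 6.1310
Cpu = (133.4 - 122.06)/(3*0.74757053) = 5.0564
Cpl = (122.06 - 105.9)/(3*0.74757053) = 7.2056
Cpk = min(Cpu, Cpl) = 5.0564

5.0564


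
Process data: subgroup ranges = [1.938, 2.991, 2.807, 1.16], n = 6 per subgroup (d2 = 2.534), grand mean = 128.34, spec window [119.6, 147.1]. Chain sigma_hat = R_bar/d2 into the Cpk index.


R_bar = (1.938 + 2.991 + 2.807 + 1.16) / 4 = 2.224
sigma = R_bar / d2 = 2.224 / 2.534 = 0.87766377
Cp = (USL - LSL)/(6*sigma) = (147.1 - 119.6)/(6*0.87766377) = 5.2222
Cpu = (147.1 - 128.34)/(3*0.87766377) = 7.1250
Cpl = (128.34 - 119.6)/(3*0.87766377) = 3.3194
Cpk = min(Cpu, Cpl) = 3.3194

3.3194


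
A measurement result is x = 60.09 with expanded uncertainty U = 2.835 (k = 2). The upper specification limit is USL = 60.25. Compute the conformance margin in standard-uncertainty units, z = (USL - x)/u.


u = U / k = 2.835 / 2 = 1.4175
margin = |USL - x| = |60.25 - 60.09| = 0.16
z = margin / u = 0.16 / 1.4175
z = 0.1129

0.1129


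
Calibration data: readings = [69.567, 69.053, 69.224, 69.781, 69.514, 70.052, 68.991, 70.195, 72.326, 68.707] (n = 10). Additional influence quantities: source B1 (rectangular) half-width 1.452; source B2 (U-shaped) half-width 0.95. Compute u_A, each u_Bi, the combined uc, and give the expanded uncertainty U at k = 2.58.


mean = (69.567 + 69.053 + 69.224 + 69.781 + 69.514 + 70.052 + 68.991 + 70.195 + 72.326 + 68.707) / 10 = 69.741
s = sqrt(sum((x - mean)^2)/(n-1)) = 1.0241938
u_A = s / sqrt(n) = 1.0241938 / sqrt(10) = 0.32387852
u_B1 = 1.452 / sqrt(3) = 0.83831259
u_B2 = 0.95 / sqrt(2) = 0.67175144
uc = sqrt(0.32387852^2 + 0.83831259^2 + 0.67175144^2) = 1.1220139
U = k * uc = 2.58 * 1.1220139
U = 2.8948

2.8948


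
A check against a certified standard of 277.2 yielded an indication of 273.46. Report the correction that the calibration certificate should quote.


Correction = standard - reading
= 277.2 - 273.46
= 3.7400

3.7400


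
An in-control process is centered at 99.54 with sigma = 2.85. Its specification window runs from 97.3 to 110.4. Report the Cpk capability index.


Cpu = (USL - mean) / (3*sigma) = (110.4 - 99.54) / (3*2.85) = 1.2702
Cpl = (mean - LSL) / (3*sigma) = (99.54 - 97.3) / (3*2.85) = 0.2620
Cpk = min(Cpu, Cpl) = 0.2620

0.2620


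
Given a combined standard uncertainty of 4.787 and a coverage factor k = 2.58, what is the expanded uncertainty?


U = k * uc
U = 2.58 * 4.787
U = 12.3505

12.3505


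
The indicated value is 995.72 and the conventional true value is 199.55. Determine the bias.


Systematic error = measured - true
= 995.72 - 199.55
= 796.1700

796.1700


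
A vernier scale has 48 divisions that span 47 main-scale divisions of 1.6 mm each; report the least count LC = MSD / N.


LC = MSD / n_div
= 1.6 / 48
= 0.0333

0.0333


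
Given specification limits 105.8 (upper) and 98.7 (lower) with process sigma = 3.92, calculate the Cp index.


Cp = (USL - LSL) / (6 * sigma)
= (105.8 - 98.7) / (6 * 3.92)
= 7.1000 / 23.5200
= 0.3019

0.3019


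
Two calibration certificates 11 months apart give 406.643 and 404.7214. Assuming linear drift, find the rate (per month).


rate = (v2 - v1) / months
= (404.7214 - 406.643) / 11
= -1.9216 / 11
= -0.1747

-0.1747


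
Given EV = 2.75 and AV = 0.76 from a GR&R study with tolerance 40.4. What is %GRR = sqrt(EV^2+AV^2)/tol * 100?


GRR = sqrt(EV^2 + AV^2) = sqrt(2.75^2 + 0.76^2) = 2.853086
%GRR = GRR / tol * 100 = 2.853086 / 40.4 * 100
%GRR = 7.0621

7.0621


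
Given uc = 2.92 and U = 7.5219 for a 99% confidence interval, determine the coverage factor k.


k = U / uc
k = 7.5219 / 2.92
k = 2.576

2.576


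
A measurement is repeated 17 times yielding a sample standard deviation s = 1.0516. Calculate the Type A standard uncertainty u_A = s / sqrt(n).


u_A = s / sqrt(n)
u_A = 1.0516 / sqrt(17)
u_A = 1.0516 / 4.1231056
u_A = 0.2551

0.2551


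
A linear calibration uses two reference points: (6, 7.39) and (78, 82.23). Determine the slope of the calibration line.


slope = (y2 - y1) / (x2 - x1)
= (82.23 - 7.39) / (78 - 6)
= 74.8400 / 72
= 1.0394

1.0394


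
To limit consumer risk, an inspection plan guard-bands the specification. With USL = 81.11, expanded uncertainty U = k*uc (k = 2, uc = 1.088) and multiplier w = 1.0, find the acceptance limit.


U = k * uc = 2 * 1.088 = 2.176
guard band g = w * U = 1.0 * 2.176 = 2.176
AL = USL - g = 81.11 - 2.176
AL = 78.9340

78.9340


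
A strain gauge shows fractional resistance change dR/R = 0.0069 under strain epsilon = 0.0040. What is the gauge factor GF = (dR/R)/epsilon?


GF = (dR/R) / epsilon
= 0.0069 / 0.0040
= 1.7250

1.7250


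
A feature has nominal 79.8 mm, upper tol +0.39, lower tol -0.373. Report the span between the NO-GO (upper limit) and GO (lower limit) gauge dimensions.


GO = nominal - lower_tol (smallest hole = maximum material condition)
GO = 79.8 - 0.373 = 79.427
NO-GO = nominal + upper_tol (largest hole = least material condition)
NO-GO = 79.8 + 0.39 = 80.19
spread = NO-GO - GO = 80.19 - 79.427 = 0.7630

0.7630


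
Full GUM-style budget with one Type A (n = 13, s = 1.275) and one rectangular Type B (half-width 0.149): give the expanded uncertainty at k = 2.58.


u_A = s / sqrt(n) = 1.275 / sqrt(13) = 0.35362138
u_B = half_width / sqrt(3) = 0.149 / sqrt(3) = 0.08602519
uc = sqrt(u_A^2 + u_B^2) = sqrt(0.35362138^2 + 0.08602519^2) = 0.36393463
U = k * uc = 2.58 * 0.36393463
U = 0.9390

0.9390


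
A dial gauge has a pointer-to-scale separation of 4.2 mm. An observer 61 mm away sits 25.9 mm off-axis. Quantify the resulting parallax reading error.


error = h * offset / d
= 4.2 * 25.9 / 61
= 1.7833

1.7833


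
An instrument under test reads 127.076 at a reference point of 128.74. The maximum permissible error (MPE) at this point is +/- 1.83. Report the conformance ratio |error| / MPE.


e = indication - reference = 127.076 - 128.74 = -1.6640
|e| = 1.6640
ratio = |e| / MPE = 1.6640 / 1.83
ratio = 0.9093

0.9093


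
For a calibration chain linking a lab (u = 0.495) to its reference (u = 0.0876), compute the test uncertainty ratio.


TUR = u_lab / u_ref
= 0.495 / 0.0876
= 5.6507

5.6507


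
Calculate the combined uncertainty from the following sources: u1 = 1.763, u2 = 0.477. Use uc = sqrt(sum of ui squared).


uc = sqrt(1.763^2 + 0.477^2)
uc = sqrt(3.335698)
uc = 1.8264

1.8264


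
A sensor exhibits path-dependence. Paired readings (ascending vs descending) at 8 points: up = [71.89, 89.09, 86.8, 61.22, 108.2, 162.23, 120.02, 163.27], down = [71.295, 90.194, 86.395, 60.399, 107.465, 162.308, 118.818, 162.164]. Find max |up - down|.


|71.89 - 71.295| = 0.5950
|89.09 - 90.194| = 1.1040
|86.8 - 86.395| = 0.4050
|61.22 - 60.399| = 0.8210
|108.2 - 107.465| = 0.7350
|162.23 - 162.308| = 0.0780
|120.02 - 118.818| = 1.2020
|163.27 - 162.164| = 1.1060
hysteresis = max(diffs) = 1.2020

1.2020


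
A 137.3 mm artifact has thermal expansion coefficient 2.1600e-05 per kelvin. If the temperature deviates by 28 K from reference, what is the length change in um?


dL = L * alpha * dT
= 137.3 * 2.1600e-05 * 28
= 0.0830390 mm
dL_um = 0.0830390 * 1000 = 83.0390 um

83.0390


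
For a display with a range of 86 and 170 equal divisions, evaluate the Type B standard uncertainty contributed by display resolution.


resolution = range / divisions
resolution = 86 / 170 = 0.50588235
u_res = resolution / (2*sqrt(3))
u_res = 0.50588235 / 3.4641016
u_res = 0.1460

0.1460


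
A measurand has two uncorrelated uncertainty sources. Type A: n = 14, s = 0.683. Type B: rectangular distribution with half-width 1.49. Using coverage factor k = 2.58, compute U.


u_A = s / sqrt(n) = 0.683 / sqrt(14) = 0.18253943
u_B = half_width / sqrt(3) = 1.49 / sqrt(3) = 0.8602519
uc = sqrt(u_A^2 + u_B^2) = sqrt(0.18253943^2 + 0.8602519^2) = 0.87940547
U = k * uc = 2.58 * 0.87940547
U = 2.2689

2.2689


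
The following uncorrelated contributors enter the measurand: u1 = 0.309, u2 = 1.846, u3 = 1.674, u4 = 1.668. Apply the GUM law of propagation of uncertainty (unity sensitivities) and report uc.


uc = sqrt(0.309^2 + 1.846^2 + 1.674^2 + 1.668^2)
uc = sqrt(9.087697)
uc = 3.0146

3.0146


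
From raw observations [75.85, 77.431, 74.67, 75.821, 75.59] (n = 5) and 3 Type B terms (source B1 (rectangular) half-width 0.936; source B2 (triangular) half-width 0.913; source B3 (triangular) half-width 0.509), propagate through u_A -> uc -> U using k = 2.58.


mean = (75.85 + 77.431 + 74.67 + 75.821 + 75.59) / 5 = 75.8724
s = sqrt(sum((x - mean)^2)/(n-1)) = 0.99472273
u_A = s / sqrt(n) = 0.99472273 / sqrt(5) = 0.44485353
u_B1 = 0.936 / sqrt(3) = 0.54039985
u_B2 = 0.913 / sqrt(6) = 0.37273069
u_B3 = 0.509 / sqrt(6) = 0.20779838
uc = sqrt(0.44485353^2 + 0.54039985^2 + 0.37273069^2 + 0.20779838^2) = 0.81977741
U = k * uc = 2.58 * 0.81977741
U = 2.1150

2.1150


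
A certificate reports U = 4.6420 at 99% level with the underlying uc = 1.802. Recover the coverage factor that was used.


k = U / uc
k = 4.6420 / 1.802
k = 2.576

2.576


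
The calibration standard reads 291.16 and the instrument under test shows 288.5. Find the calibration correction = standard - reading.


Correction = standard - reading
= 291.16 - 288.5
= 2.6600

2.6600


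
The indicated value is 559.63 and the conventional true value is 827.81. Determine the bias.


Systematic error = measured - true
= 559.63 - 827.81
= -268.1800

-268.1800


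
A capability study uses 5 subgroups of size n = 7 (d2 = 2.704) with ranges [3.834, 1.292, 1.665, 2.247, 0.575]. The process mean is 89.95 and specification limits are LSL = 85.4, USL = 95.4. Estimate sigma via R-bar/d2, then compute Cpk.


R_bar = (3.834 + 1.292 + 1.665 + 2.247 + 0.575) / 5 = 1.9226
sigma = R_bar / d2 = 1.9226 / 2.704 = 0.71102071
Cp = (USL - LSL)/(6*sigma) = (95.4 - 85.4)/(6*0.71102071) = 2.3440
Cpu = (95.4 - 89.95)/(3*0.71102071) = 2.5550
Cpl = (89.95 - 85.4)/(3*0.71102071) = 2.1331
Cpk = min(Cpu, Cpl) = 2.1331

2.1331


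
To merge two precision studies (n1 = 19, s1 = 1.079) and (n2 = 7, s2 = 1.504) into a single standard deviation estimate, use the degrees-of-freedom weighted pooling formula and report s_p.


s_p = sqrt(((n1-1)*s1^2 + (n2-1)*s2^2) / (n1+n2-2))
numerator = (19-1)*1.079^2 + (7-1)*1.504^2 = 20.956338 + 13.572096 = 34.528434
denominator = 19 + 7 - 2 = 24
s_p^2 = 34.528434 / 24 = 1.4386847
s_p = sqrt(1.4386847) = 1.1995

1.1995


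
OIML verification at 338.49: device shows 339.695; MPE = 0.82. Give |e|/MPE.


e = indication - reference = 339.695 - 338.49 = 1.2050
|e| = 1.2050
ratio = |e| / MPE = 1.2050 / 0.82
ratio = 1.4695

1.4695


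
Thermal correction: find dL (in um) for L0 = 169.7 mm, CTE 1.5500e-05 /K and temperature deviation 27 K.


dL = L * alpha * dT
= 169.7 * 1.5500e-05 * 27
= 0.0710194 mm
dL_um = 0.0710194 * 1000 = 71.0194 um

71.0194


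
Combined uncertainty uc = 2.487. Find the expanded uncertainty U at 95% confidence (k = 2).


U = k * uc
U = 2 * 2.487
U = 4.9740

4.9740


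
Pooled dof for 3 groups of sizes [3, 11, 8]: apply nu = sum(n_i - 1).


nu = sum_i (n_i - 1)
nu = ((3 - 1) + (11 - 1) + (8 - 1))
nu = 2 + 10 + 7
nu = 19

19


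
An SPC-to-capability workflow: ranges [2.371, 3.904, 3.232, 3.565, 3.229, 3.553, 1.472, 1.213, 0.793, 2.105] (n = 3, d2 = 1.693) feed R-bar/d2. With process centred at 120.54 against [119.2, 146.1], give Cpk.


R_bar = (2.371 + 3.904 + 3.232 + 3.565 + 3.229 + 3.553 + 1.472 + 1.213 + 0.793 + 2.105) / 10 = 2.5437
sigma = R_bar / d2 = 2.5437 / 1.693 = 1.5024808
Cp = (USL - LSL)/(6*sigma) = (146.1 - 119.2)/(6*1.5024808) = 2.9840
Cpu = (146.1 - 120.54)/(3*1.5024808) = 5.6706
Cpl = (120.54 - 119.2)/(3*1.5024808) = 0.2973
Cpk = min(Cpu, Cpl) = 0.2973

0.2973


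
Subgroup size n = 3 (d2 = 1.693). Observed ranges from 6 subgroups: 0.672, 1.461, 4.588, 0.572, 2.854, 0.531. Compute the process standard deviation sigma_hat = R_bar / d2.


R_bar = (0.672 + 1.461 + 4.588 + 0.572 + 2.854 + 0.531) / 6
R_bar = 10.678 / 6 = 1.7796667
sigma_hat = R_bar / d2 = 1.7796667 / 1.693 = 1.0512

1.0512


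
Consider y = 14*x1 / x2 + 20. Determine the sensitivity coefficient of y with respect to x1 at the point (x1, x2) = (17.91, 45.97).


y = 14*x1 / x2 + 20
dy/dx1 = 14/x2
Evaluate at x2 = 45.97: c1 = 14 / 45.97
c1 = 0.3045

0.3045


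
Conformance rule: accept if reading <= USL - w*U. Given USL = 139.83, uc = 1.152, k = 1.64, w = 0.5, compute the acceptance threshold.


U = k * uc = 1.64 * 1.152 = 1.88928
guard band g = w * U = 0.5 * 1.88928 = 0.94464
AL = USL - g = 139.83 - 0.94464
AL = 138.8854

138.8854


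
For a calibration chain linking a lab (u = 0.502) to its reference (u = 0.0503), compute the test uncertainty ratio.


TUR = u_lab / u_ref
= 0.502 / 0.0503
= 9.9801

9.9801


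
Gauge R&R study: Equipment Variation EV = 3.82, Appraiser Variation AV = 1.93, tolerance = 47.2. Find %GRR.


GRR = sqrt(EV^2 + AV^2) = sqrt(3.82^2 + 1.93^2) = 4.2798715
%GRR = GRR / tol * 100 = 4.2798715 / 47.2 * 100
%GRR = 9.0675

9.0675


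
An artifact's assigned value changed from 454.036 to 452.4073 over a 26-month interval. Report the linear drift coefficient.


rate = (v2 - v1) / months
= (452.4073 - 454.036) / 26
= -1.6287 / 26
= -0.0626

-0.0626


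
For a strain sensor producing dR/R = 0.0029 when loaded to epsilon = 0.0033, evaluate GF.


GF = (dR/R) / epsilon
= 0.0029 / 0.0033
= 0.8788

0.8788


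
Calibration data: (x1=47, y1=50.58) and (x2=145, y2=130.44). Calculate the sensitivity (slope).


slope = (y2 - y1) / (x2 - x1)
= (130.44 - 50.58) / (145 - 47)
= 79.8600 / 98
= 0.8149

0.8149


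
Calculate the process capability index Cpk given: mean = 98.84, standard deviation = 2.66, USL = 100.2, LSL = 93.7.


Cpu = (USL - mean) / (3*sigma) = (100.2 - 98.84) / (3*2.66) = 0.1704
Cpl = (mean - LSL) / (3*sigma) = (98.84 - 93.7) / (3*2.66) = 0.6441
Cpk = min(Cpu, Cpl) = 0.1704

0.1704


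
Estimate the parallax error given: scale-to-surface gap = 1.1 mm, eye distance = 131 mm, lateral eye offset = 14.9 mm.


error = h * offset / d
= 1.1 * 14.9 / 131
= 0.1251

0.1251


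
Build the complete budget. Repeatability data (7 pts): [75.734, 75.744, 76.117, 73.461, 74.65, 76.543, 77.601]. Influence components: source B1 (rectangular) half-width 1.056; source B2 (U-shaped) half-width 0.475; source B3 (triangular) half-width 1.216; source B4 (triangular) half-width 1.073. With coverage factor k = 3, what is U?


mean = (75.734 + 75.744 + 76.117 + 73.461 + 74.65 + 76.543 + 77.601) / 7 = 75.69285714
s = sqrt(sum((x - mean)^2)/(n-1)) = 1.3302064
u_A = s / sqrt(n) = 1.3302064 / sqrt(7) = 0.50277076
u_B1 = 1.056 / sqrt(3) = 0.60968188
u_B2 = 0.475 / sqrt(2) = 0.33587572
u_B3 = 1.216 / sqrt(6) = 0.49642992
u_B4 = 1.073 / sqrt(6) = 0.43805042
uc = sqrt(0.50277076^2 + 0.60968188^2 + 0.33587572^2 + 0.49642992^2 + 0.43805042^2) = 1.0842665
U = k * uc = 3 * 1.0842665
U = 3.2528

3.2528


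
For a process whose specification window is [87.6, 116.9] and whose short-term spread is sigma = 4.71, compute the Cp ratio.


Cp = (USL - LSL) / (6 * sigma)
= (116.9 - 87.6) / (6 * 4.71)
= 29.3000 / 28.2600
= 1.0368

1.0368


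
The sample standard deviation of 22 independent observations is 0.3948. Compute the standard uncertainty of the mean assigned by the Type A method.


u_A = s / sqrt(n)
u_A = 0.3948 / sqrt(22)
u_A = 0.3948 / 4.6904158
u_A = 0.0842

0.0842


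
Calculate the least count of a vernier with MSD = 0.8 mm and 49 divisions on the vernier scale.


LC = MSD / n_div
= 0.8 / 49
= 0.0163

0.0163


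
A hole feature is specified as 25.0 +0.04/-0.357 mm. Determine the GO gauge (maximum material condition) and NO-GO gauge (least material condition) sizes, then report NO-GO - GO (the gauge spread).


GO = nominal - lower_tol (smallest hole = maximum material condition)
GO = 25.0 - 0.357 = 24.643
NO-GO = nominal + upper_tol (largest hole = least material condition)
NO-GO = 25.0 + 0.04 = 25.04
spread = NO-GO - GO = 25.04 - 24.643 = 0.3970

0.3970


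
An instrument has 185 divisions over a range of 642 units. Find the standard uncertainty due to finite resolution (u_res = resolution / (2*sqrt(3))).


resolution = range / divisions
resolution = 642 / 185 = 3.4702703
u_res = resolution / (2*sqrt(3))
u_res = 3.4702703 / 3.4641016
u_res = 1.0018

1.0018


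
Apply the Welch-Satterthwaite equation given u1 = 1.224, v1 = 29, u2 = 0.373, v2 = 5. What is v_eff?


uc = sqrt(u1^2 + u2^2) = sqrt(1.224^2 + 0.373^2) = 1.2795722
v_eff = uc^4 / (u1^4/v1 + u2^4/v2)
= 1.2795722^4 / (1.224^4/29 + 0.373^4/5)
= 2.6807677 / 0.081269008
v_eff = 32.9863

32.9863


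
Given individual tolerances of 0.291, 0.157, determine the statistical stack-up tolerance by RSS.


RSS = sqrt(0.291^2 + 0.157^2)
= sqrt(0.10933)
= 0.3307

0.3307


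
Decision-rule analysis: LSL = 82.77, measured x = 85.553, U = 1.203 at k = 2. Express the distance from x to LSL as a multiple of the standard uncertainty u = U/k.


u = U / k = 1.203 / 2 = 0.6015
margin = |LSL - x| = |82.77 - 85.553| = 2.783
z = margin / u = 2.783 / 0.6015
z = 4.6268

4.6268


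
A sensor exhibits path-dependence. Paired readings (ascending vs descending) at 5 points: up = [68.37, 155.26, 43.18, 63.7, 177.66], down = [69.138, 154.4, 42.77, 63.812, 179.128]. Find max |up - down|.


|68.37 - 69.138| = 0.7680
|155.26 - 154.4| = 0.8600
|43.18 - 42.77| = 0.4100
|63.7 - 63.812| = 0.1120
|177.66 - 179.128| = 1.4680
hysteresis = max(diffs) = 1.4680

1.4680


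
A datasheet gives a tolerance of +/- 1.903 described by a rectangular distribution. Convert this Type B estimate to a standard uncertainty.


u_B = half_width / sqrt(3)
u_B = 1.903 / 1.7320508
u_B = 1.0987

1.0987


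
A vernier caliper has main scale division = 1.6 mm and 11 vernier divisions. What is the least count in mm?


LC = MSD / n_div
= 1.6 / 11
= 0.1455

0.1455


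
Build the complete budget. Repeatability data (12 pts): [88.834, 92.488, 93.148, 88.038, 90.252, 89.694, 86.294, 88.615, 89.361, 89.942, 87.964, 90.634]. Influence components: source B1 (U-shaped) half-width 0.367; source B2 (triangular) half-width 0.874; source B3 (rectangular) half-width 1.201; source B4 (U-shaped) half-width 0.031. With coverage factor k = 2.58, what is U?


mean = (88.834 + 92.488 + 93.148 + 88.038 + 90.252 + 89.694 + 86.294 + 88.615 + 89.361 + 89.942 + 87.964 + 90.634) / 12 = 89.60533333
s = sqrt(sum((x - mean)^2)/(n-1)) = 1.9118921
u_A = s / sqrt(n) = 1.9118921 / sqrt(12) = 0.55191571
u_B1 = 0.367 / sqrt(2) = 0.25950819
u_B2 = 0.874 / sqrt(6) = 0.35680901
u_B3 = 1.201 / sqrt(3) = 0.69339767
u_B4 = 0.031 / sqrt(2) = 0.02192031
uc = sqrt(0.55191571^2 + 0.25950819^2 + 0.35680901^2 + 0.69339767^2 + 0.02192031^2) = 0.99022672
U = k * uc = 2.58 * 0.99022672
U = 2.5548

2.5548


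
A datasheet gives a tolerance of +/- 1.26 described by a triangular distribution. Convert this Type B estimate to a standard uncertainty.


u_B = half_width / sqrt(6)
u_B = 1.26 / 2.4494897
u_B = 0.5144

0.5144


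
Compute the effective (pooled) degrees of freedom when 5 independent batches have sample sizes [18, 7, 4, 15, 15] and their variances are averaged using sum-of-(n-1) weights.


nu = sum_i (n_i - 1)
nu = ((18 - 1) + (7 - 1) + (4 - 1) + (15 - 1) + (15 - 1))
nu = 17 + 6 + 3 + 14 + 14
nu = 54

54


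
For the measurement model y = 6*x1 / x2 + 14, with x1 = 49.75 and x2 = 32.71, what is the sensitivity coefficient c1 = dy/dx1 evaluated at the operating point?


y = 6*x1 / x2 + 14
dy/dx1 = 6/x2
Evaluate at x2 = 32.71: c1 = 6 / 32.71
c1 = 0.1834

0.1834


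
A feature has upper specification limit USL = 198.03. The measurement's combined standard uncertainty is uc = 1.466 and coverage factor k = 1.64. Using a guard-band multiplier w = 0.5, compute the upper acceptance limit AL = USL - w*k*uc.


U = k * uc = 1.64 * 1.466 = 2.40424
guard band g = w * U = 0.5 * 2.40424 = 1.20212
AL = USL - g = 198.03 - 1.20212
AL = 196.8279

196.8279


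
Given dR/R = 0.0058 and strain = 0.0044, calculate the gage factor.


GF = (dR/R) / epsilon
= 0.0058 / 0.0044
= 1.3182

1.3182


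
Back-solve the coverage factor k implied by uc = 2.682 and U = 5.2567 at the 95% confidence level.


k = U / uc
k = 5.2567 / 2.682
k = 1.96

1.96


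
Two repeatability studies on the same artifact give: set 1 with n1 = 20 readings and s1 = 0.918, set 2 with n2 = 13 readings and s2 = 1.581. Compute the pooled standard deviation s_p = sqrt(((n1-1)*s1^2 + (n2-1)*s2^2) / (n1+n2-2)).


s_p = sqrt(((n1-1)*s1^2 + (n2-1)*s2^2) / (n1+n2-2))
numerator = (20-1)*0.918^2 + (13-1)*1.581^2 = 16.011756 + 29.994732 = 46.006488
denominator = 20 + 13 - 2 = 31
s_p^2 = 46.006488 / 31 = 1.4840803
s_p = sqrt(1.4840803) = 1.2182

1.2182


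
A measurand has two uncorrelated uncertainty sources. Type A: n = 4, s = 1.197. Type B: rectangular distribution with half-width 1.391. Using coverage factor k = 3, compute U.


u_A = s / sqrt(n) = 1.197 / sqrt(4) = 0.5985
u_B = half_width / sqrt(3) = 1.391 / sqrt(3) = 0.80309422
uc = sqrt(u_A^2 + u_B^2) = sqrt(0.5985^2 + 0.80309422^2) = 1.00158
U = k * uc = 3 * 1.00158
U = 3.0047

3.0047


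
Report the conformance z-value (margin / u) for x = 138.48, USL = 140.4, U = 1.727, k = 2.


u = U / k = 1.727 / 2 = 0.8635
margin = |USL - x| = |140.4 - 138.48| = 1.92
z = margin / u = 1.92 / 0.8635
z = 2.2235

2.2235


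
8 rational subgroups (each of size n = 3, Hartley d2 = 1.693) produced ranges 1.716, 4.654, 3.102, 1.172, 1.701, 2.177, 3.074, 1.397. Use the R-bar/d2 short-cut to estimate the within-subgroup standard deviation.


R_bar = (1.716 + 4.654 + 3.102 + 1.172 + 1.701 + 2.177 + 3.074 + 1.397) / 8
R_bar = 18.993 / 8 = 2.374125
sigma_hat = R_bar / d2 = 2.374125 / 1.693 = 1.4023

1.4023


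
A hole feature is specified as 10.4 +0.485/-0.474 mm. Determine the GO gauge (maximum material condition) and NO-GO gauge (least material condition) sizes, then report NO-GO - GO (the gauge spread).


GO = nominal - lower_tol (smallest hole = maximum material condition)
GO = 10.4 - 0.474 = 9.926
NO-GO = nominal + upper_tol (largest hole = least material condition)
NO-GO = 10.4 + 0.485 = 10.885
spread = NO-GO - GO = 10.885 - 9.926 = 0.9590

0.9590


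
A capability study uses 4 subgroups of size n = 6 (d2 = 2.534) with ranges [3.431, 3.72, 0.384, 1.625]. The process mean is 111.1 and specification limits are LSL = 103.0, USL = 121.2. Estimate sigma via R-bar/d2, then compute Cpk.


R_bar = (3.431 + 3.72 + 0.384 + 1.625) / 4 = 2.29
sigma = R_bar / d2 = 2.29 / 2.534 = 0.90370955
Cp = (USL - LSL)/(6*sigma) = (121.2 - 103.0)/(6*0.90370955) = 3.3565
Cpu = (121.2 - 111.1)/(3*0.90370955) = 3.7254
Cpl = (111.1 - 103.0)/(3*0.90370955) = 2.9877
Cpk = min(Cpu, Cpl) = 2.9877

2.9877


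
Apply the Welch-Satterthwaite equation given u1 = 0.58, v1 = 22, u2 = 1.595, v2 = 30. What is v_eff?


uc = sqrt(u1^2 + u2^2) = sqrt(0.58^2 + 1.595^2) = 1.6971815
v_eff = uc^4 / (u1^4/v1 + u2^4/v2)
= 1.6971815^4 / (0.58^4/22 + 1.595^4/30)
= 8.2968484 / 0.2208793
v_eff = 37.5628

37.5628


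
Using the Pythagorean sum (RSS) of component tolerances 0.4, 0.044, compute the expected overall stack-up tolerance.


RSS = sqrt(0.4^2 + 0.044^2)
= sqrt(0.161936)
= 0.4024

0.4024


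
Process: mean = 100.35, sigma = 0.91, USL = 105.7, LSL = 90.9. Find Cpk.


Cpu = (USL - mean) / (3*sigma) = (105.7 - 100.35) / (3*0.91) = 1.9597
Cpl = (mean - LSL) / (3*sigma) = (100.35 - 90.9) / (3*0.91) = 3.4615
Cpk = min(Cpu, Cpl) = 1.9597

1.9597
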